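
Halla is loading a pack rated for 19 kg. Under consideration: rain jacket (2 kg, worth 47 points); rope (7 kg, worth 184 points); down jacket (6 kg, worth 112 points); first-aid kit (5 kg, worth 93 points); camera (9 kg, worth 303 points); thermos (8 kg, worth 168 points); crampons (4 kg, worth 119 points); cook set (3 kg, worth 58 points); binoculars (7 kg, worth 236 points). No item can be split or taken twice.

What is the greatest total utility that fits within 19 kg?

Density check — binoculars 33.71, camera 33.67, crampons 29.75, rope 26.29 are the best per kg.
Filling by ratio: rain jacket + camera + binoculars for 586, with 1 kg left unused.
Replace rain jacket with cook set: the trade gains 11 net, giving 597 at 19 kg.
The closest alternative, rain jacket + camera + binoculars, reaches only 586.

597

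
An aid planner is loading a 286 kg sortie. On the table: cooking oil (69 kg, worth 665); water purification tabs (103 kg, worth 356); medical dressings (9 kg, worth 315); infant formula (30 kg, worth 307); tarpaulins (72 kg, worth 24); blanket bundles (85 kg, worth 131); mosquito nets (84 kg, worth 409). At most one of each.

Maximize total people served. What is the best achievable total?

1827

Best packing: cooking oil + medical dressings + infant formula + blanket bundles + mosquito nets — 277 kg, 1827 total.
Every other selection either busts 286 kg or fails to beat 1827.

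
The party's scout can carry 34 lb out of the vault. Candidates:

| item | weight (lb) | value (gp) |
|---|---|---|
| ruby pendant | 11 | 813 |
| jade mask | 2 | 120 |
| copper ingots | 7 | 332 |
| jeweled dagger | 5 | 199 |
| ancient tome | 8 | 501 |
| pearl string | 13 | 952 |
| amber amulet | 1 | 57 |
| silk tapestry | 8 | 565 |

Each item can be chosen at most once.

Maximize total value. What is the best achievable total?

The ratio ordering already packs tightly: ruby pendant + jade mask + pearl string + silk tapestry, 34 lb, 2450.
Runner-up ruby pendant + pearl string + amber amulet + silk tapestry tops out at 2387.

2450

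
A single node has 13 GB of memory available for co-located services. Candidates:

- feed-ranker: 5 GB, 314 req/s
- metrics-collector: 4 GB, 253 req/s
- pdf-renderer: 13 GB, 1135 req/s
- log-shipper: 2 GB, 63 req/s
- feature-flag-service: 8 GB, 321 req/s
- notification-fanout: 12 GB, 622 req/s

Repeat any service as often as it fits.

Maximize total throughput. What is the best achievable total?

1135

The ratio ordering already packs tightly: pdf-renderer, 13 GB, 1135.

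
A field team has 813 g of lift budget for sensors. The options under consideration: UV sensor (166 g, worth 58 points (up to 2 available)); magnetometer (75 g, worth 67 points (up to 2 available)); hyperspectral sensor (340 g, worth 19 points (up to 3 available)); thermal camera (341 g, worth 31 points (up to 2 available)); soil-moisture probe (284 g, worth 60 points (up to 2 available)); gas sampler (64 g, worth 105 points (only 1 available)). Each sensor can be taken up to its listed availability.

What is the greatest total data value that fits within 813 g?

Taking the top-ratio sensors first gives 2×UV sensor + 2×magnetometer + gas sampler for 355 (546 g).
Dropping 2×UV sensor frees 332 g; slotting in 2×soil-moisture probe (568 g) lifts the total to 359 at 782 g.
No other feasible combination exceeds 359.

359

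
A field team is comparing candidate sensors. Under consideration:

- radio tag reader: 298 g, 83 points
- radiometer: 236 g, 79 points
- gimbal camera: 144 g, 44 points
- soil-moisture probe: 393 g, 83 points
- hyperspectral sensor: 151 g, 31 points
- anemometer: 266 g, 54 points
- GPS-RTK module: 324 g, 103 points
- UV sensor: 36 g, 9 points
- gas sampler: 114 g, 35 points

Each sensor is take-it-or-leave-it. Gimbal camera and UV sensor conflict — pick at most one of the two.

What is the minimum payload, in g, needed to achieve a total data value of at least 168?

560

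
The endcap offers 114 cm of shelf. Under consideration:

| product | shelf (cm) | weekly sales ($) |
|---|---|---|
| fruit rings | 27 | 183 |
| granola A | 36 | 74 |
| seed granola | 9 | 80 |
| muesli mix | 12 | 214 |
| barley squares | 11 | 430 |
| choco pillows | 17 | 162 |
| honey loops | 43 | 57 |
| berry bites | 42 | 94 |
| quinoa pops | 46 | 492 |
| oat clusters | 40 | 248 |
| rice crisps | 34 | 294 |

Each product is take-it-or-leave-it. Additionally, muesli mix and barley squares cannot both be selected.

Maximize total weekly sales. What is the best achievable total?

1378

Barley squares + choco pillows + quinoa pops + rice crisps uses 108 of the 114 cm and totals 1378.
That's the maximum — no feasible swap from here does better than 1378.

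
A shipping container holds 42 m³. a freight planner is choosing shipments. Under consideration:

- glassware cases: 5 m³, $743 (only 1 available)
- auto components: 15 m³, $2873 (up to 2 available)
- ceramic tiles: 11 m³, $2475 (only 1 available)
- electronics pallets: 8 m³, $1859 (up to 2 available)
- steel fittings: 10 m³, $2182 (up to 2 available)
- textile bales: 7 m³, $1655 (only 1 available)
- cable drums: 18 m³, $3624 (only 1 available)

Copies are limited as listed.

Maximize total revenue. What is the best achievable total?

9118

Density check — textile bales 236.43, electronics pallets 232.38, ceramic tiles 225.00, steel fittings 218.20 are the best per m³.
Greedy by ratio would take glassware cases + ceramic tiles + 2×electronics pallets + textile bales: 39 m³ used, total 8591.
Replace textile bales with steel fittings: the trade gains 527 net, giving 9118 at 42 m³.
Nothing else within 42 m³ beats 9118.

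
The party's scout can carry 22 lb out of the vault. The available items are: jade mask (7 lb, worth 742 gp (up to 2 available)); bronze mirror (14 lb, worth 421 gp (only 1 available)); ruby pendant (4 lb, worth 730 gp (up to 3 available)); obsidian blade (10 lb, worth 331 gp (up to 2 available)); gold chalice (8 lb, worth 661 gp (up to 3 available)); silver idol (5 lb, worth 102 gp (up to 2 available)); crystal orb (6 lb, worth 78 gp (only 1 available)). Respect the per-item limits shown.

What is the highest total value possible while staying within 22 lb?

2944

Greedy by ratio would take jade mask + 3×ruby pendant: 19 lb used, total 2932.
Replace ruby pendant with jade mask: the trade gains 12 net, giving 2944 at 22 lb.
Every other selection either busts 22 lb or exceeds an availability limit or fails to beat 2944.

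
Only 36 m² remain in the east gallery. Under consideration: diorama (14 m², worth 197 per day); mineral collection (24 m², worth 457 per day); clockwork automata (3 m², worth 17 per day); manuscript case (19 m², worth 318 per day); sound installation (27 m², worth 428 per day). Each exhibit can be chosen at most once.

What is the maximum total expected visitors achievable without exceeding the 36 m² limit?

Density check — mineral collection 19.04, manuscript case 16.74, sound installation 15.85, diorama 14.07 are the best per m².
Taking the top-ratio exhibits first gives mineral collection + clockwork automata for 474 (27 m²).
Replace mineral collection with diorama + manuscript case: the trade gains 58 net, giving 532 at 36 m².
The closest alternative, diorama + manuscript case, reaches only 515.

532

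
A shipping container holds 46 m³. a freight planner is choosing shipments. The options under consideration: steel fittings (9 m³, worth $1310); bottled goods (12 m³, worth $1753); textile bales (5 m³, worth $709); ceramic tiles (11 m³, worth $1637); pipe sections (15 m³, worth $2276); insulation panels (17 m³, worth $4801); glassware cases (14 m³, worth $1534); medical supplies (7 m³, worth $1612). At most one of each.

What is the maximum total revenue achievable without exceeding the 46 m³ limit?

Ranking by ratio (revenue/m³): insulation panels 282.41, medical supplies 230.29, pipe sections 151.73.
Greedy by ratio would take textile bales + pipe sections + insulation panels + medical supplies: 44 m³ used, total 9398.
The 20 m³ tied up in textile bales and pipe sections is better spent on steel fittings + bottled goods — total rises to 9476 (45 m³).
The closest alternative, textile bales + pipe sections + insulation panels + medical supplies, reaches only 9398.

9476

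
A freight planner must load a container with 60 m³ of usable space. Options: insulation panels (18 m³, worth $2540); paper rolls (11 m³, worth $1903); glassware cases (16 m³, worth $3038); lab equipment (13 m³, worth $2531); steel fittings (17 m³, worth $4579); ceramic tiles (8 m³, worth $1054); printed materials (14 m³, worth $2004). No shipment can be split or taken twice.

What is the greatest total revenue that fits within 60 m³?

12152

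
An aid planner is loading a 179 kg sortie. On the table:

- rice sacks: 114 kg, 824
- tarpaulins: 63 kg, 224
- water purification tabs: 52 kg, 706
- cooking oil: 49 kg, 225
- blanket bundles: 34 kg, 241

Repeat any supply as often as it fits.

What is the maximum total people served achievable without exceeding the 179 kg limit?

Best packing: 3×water purification tabs — 156 kg, 2118 total.

2118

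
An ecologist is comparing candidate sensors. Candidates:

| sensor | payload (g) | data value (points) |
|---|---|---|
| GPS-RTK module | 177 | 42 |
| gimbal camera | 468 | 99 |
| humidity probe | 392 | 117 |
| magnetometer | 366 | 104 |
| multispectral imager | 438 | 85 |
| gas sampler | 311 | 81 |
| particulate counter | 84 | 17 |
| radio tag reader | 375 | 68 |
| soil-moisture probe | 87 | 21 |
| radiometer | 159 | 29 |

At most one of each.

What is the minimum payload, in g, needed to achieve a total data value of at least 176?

653

Minimise g subject to total data value ≥ 176.
Taking GPS-RTK module + humidity probe + particulate counter gives 176 (≥ 176) for 653 g.
Below 653 g the best achievable stays under 176.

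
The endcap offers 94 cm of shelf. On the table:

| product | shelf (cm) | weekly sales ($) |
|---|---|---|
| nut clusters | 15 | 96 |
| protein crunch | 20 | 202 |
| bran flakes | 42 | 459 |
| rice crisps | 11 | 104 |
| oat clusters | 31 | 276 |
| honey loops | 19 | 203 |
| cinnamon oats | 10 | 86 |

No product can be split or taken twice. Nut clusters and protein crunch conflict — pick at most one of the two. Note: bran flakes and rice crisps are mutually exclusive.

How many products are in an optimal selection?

Optimal total is 950.
protein crunch + bran flakes + honey loops + cinnamon oats hits 950 at 91 cm.
Every optimal selection uses 4 products.

4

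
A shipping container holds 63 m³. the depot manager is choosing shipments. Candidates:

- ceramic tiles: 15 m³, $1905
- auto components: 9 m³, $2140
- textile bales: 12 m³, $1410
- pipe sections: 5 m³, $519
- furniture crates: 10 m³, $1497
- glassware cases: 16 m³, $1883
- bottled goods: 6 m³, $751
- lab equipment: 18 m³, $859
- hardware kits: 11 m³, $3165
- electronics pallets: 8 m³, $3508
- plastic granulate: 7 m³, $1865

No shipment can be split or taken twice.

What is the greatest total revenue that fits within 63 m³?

14336

Taking the top-ratio shipments first gives ceramic tiles + auto components + furniture crates + hardware kits + electronics pallets + plastic granulate for 14080 (60 m³).
Replace ceramic tiles with textile bales + bottled goods: the trade gains 256 net, giving 14336 at 63 m³.
Next best is auto components + textile bales + pipe sections + furniture crates + hardware kits + electronics pallets + plastic granulate at 14104 (62 m³) — short by 232.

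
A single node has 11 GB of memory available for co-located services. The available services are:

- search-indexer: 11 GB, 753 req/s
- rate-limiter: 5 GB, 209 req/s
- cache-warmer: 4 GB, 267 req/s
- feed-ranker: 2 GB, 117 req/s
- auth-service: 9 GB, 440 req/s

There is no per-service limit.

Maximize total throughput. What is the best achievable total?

Ranking by ratio (throughput/GB): search-indexer 68.45, cache-warmer 66.75, feed-ranker 58.50, auth-service 48.89.
The ratio ordering already packs tightly: search-indexer, 11 GB, 753.

753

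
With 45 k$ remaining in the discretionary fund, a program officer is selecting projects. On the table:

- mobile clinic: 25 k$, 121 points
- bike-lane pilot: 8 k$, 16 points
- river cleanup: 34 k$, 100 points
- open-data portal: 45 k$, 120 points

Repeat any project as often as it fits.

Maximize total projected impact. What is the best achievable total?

153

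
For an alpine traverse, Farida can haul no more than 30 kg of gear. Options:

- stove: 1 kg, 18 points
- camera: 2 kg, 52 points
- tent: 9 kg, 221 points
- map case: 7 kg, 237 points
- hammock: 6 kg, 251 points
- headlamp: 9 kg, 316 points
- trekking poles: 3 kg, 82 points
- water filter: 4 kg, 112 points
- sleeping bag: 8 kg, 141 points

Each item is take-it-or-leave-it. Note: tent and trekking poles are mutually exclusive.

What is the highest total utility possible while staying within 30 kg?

The ratio ordering already packs tightly: stove + map case + hammock + headlamp + trekking poles + water filter, 30 kg, 1016.
Runner-up map case + hammock + headlamp + trekking poles + water filter tops out at 998.

1016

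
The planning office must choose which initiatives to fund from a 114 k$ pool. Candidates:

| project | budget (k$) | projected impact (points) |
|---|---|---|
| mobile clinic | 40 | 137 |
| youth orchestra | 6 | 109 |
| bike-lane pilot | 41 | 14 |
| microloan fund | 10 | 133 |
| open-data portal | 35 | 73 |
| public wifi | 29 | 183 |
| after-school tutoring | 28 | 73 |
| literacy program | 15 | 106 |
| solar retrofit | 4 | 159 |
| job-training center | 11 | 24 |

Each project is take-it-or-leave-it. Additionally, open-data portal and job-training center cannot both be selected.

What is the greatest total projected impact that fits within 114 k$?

827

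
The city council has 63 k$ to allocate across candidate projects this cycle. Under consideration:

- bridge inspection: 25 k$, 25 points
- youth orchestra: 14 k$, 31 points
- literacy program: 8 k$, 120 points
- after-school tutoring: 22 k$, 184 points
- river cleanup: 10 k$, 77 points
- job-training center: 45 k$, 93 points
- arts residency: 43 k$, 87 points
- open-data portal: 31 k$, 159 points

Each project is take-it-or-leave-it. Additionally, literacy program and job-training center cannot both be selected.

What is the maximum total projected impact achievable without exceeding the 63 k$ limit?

The ratio heuristic lands on youth orchestra + literacy program + after-school tutoring + river cleanup (412) but leaves 9 k$ idle.
Dropping youth orchestra and river cleanup frees 24 k$; slotting in open-data portal (31 k$) lifts the total to 463 at 61 k$.
Every other selection either busts 63 k$ or breaks a pairing rule or fails to beat 463.

463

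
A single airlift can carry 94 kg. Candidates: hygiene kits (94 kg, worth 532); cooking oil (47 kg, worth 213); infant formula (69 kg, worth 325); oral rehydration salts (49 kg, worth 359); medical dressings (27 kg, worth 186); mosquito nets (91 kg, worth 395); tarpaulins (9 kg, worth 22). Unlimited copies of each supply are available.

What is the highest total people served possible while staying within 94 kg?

Best packing: oral rehydration salts + medical dressings + 2×tarpaulins — 94 kg, 589 total.
No other feasible combination exceeds 589.

589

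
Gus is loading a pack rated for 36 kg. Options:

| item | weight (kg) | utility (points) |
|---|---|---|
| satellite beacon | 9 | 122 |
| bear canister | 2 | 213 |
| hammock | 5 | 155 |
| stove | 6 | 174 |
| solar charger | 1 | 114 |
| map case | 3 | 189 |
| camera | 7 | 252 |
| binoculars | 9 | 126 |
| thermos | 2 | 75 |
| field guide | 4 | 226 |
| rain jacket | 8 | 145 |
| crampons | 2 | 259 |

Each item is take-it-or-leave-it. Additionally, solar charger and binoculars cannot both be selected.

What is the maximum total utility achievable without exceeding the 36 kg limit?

1657

Best packing: bear canister + hammock + stove + solar charger + map case + camera + thermos + field guide + crampons — 32 kg, 1657 total.
An exhaustive check of the 4096 subsets confirms 1657.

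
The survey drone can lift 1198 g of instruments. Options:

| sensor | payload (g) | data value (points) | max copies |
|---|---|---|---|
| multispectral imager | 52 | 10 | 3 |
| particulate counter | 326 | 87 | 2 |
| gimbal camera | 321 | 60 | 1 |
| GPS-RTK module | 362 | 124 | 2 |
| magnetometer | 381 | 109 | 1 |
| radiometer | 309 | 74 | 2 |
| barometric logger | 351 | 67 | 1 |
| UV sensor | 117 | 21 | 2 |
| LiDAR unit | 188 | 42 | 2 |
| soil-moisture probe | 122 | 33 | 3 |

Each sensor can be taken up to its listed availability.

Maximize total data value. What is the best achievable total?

368

A density-first pass picks multispectral imager + 2×GPS-RTK module + magnetometer — 367 at 1157 g.
Dropping multispectral imager and magnetometer frees 433 g; slotting in particulate counter + soil-moisture probe (448 g) lifts the total to 368 at 1172 g.
Every other selection either busts 1198 g or exceeds an availability limit or fails to beat 368.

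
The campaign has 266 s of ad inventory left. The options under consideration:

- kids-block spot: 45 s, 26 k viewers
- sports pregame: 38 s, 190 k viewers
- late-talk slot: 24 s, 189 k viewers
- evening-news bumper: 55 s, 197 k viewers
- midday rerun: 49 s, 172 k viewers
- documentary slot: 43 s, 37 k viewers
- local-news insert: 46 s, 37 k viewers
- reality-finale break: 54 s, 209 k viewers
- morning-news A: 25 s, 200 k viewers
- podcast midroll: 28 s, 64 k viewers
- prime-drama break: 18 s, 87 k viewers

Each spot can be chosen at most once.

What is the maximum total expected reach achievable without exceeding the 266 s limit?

1244

By expected reach per s: morning-news A 8.00, late-talk slot 7.88, sports pregame 5.00 lead.
Sports pregame + late-talk slot + evening-news bumper + midday rerun + reality-finale break + morning-news A + prime-drama break uses 263 of the 266 s and totals 1244.
Runner-up sports pregame + late-talk slot + evening-news bumper + midday rerun + reality-finale break + morning-news A tops out at 1157.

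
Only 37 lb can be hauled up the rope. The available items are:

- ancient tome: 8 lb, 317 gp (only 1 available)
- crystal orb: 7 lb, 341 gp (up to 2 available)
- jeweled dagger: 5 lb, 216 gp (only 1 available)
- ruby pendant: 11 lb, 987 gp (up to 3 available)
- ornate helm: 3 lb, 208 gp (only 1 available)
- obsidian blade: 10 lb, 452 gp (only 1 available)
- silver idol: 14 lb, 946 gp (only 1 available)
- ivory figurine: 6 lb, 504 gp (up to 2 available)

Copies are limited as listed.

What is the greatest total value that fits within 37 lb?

Ranking by ratio (value/lb): ruby pendant 89.73, ivory figurine 84.00, ornate helm 69.33, silver idol 67.57.
A density-first pass picks 3×ruby pendant + ornate helm — 3169 at 36 lb.
Dropping ruby pendant frees 11 lb; slotting in 2×ivory figurine (12 lb) lifts the total to 3190 at 37 lb.
Nothing else within 37 lb beats 3190.

3190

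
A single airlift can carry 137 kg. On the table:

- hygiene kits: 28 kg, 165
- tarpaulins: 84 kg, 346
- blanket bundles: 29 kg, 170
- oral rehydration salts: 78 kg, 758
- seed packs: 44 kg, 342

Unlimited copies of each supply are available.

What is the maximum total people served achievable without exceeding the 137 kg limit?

Oral rehydration salts + seed packs uses 122 of the 137 kg and totals 1100.
That's the maximum — no swap from here does better than 1100.

1100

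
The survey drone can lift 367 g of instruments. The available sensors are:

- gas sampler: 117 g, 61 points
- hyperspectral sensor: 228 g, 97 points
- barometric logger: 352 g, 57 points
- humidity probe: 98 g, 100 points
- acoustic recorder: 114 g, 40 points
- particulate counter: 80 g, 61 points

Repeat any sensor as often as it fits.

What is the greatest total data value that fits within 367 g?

Density check — humidity probe 1.02, particulate counter 0.76, gas sampler 0.52 are the best per g.
Greedy by ratio would take 3×humidity probe: 294 g used, total 300.
The 98 g tied up in humidity probe is better spent on 2×particulate counter — total rises to 322 (356 g).
Nothing else within 367 g beats 322.

322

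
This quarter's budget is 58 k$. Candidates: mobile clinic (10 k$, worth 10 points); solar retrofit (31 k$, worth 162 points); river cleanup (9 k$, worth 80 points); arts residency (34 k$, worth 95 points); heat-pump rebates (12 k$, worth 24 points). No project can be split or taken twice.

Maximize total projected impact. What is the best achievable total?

266

The ratio ordering already packs tightly: solar retrofit + river cleanup + heat-pump rebates, 52 k$, 266.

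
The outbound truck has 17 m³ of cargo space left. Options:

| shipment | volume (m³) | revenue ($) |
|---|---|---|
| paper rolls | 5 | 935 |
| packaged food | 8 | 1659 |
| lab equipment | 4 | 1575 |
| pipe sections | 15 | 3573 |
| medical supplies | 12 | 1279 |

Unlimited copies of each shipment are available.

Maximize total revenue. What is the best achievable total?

The ratio ordering already packs tightly: 4×lab equipment, 16 m³, 6300.

6300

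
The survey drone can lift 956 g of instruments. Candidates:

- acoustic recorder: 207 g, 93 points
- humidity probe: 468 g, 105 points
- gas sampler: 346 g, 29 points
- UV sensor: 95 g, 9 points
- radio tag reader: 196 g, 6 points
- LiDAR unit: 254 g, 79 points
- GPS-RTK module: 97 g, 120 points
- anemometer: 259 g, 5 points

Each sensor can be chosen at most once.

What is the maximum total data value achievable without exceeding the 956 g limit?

327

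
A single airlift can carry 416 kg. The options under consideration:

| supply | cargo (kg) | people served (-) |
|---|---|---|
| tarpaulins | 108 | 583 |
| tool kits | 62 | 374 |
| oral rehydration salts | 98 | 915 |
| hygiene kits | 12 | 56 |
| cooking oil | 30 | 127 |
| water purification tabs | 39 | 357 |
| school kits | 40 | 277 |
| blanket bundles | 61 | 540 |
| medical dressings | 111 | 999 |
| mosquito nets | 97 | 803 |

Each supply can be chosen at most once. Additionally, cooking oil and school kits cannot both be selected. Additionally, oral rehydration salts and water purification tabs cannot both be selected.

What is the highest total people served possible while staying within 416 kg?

3534

Taking oral rehydration salts + school kits + blanket bundles + medical dressings + mosquito nets: 407 kg used, 3534 in people served.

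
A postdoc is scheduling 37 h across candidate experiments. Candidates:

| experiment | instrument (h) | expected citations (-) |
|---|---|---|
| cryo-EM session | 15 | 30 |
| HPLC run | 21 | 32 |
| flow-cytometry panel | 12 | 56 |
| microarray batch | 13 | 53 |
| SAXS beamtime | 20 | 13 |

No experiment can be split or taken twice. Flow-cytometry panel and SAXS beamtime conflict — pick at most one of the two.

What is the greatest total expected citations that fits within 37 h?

Taking flow-cytometry panel + microarray batch: 25 h used, 109 in expected citations.
Every other selection either busts 37 h or breaks a pairing rule or fails to beat 109.

109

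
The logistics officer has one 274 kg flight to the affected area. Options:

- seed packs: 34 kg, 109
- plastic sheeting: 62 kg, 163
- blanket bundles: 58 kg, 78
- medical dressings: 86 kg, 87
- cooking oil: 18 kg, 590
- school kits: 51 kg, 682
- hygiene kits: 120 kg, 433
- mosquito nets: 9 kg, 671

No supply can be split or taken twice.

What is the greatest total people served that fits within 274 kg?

Ranking by ratio (people served/kg): mosquito nets 74.56, cooking oil 32.78, school kits 13.37.
A density-first pass picks seed packs + cooking oil + school kits + hygiene kits + mosquito nets — 2485 at 232 kg.
The 34 kg tied up in seed packs is better spent on plastic sheeting — total rises to 2539 (260 kg).

2539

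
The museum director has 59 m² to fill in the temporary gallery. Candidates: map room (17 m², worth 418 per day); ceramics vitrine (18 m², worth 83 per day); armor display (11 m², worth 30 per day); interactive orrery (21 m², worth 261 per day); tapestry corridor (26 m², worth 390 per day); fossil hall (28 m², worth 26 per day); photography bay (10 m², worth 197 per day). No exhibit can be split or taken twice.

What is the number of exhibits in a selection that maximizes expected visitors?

3

Best achievable expected visitors is 1005.
map room + tapestry corridor + photography bay hits 1005 at 53 m².
All optima have 3 exhibits.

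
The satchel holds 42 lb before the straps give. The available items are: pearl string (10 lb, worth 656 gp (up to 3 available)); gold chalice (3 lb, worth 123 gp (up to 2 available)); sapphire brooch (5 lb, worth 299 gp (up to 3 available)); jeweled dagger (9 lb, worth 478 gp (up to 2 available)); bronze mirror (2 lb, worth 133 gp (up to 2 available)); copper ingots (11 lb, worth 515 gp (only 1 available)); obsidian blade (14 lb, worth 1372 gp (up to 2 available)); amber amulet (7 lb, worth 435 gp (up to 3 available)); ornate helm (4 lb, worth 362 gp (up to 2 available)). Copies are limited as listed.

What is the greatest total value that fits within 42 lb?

3767

Ranking by ratio (value/lb): obsidian blade 98.00, ornate helm 90.50, bronze mirror 66.50.
Filling by ratio: 2×bronze mirror + 2×obsidian blade + 2×ornate helm for 3734, with 2 lb left unused.
Replace 2×bronze mirror with sapphire brooch: the trade gains 33 net, giving 3767 at 41 lb.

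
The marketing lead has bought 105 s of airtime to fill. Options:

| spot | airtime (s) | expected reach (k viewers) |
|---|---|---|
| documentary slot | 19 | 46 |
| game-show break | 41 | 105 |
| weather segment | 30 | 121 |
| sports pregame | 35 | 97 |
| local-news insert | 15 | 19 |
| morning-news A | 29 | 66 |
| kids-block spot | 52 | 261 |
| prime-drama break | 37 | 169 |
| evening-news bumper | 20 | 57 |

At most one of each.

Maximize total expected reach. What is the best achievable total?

449

By expected reach per s: kids-block spot 5.02, prime-drama break 4.57, weather segment 4.03, evening-news bumper 2.85 lead.
The ratio ordering already packs tightly: local-news insert + kids-block spot + prime-drama break, 104 s, 449.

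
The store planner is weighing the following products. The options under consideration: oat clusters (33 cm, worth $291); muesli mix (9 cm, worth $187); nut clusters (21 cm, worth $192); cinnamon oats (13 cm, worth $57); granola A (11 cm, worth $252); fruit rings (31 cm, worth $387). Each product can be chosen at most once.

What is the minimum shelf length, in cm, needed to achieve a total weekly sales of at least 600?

Look for the lowest-shelf combination reaching 600.
Taking muesli mix + nut clusters + granola A gives 631 (≥ 600) for 41 cm.
No combination under 41 cm hits 600.

41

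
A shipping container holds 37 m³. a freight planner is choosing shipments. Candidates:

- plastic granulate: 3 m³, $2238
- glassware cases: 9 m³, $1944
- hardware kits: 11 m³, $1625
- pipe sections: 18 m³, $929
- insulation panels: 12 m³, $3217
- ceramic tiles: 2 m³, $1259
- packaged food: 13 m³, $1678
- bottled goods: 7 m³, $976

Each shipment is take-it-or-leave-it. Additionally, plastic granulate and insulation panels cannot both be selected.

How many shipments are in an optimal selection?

The maximum revenue within 37 m³ is 8098.
One optimal bundle: glassware cases + insulation panels + ceramic tiles + packaged food (36 m³).
Every optimal selection uses 4 shipments.

4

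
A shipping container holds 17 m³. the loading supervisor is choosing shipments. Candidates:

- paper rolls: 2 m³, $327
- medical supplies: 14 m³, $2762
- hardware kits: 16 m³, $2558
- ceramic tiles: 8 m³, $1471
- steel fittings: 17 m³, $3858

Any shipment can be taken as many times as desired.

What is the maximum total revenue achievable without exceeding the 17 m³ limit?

3858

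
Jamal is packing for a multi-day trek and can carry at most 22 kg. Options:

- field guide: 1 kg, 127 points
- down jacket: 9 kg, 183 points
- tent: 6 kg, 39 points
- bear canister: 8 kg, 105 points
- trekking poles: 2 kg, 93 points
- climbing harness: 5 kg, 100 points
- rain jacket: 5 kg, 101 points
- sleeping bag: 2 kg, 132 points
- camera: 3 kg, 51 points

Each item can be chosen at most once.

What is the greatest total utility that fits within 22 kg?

687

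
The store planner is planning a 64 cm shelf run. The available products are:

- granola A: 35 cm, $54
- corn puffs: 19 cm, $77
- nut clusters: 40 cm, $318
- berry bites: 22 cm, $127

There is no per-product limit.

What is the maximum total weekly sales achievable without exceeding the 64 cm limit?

445

Ranking by ratio (weekly sales/cm): nut clusters 7.95, berry bites 5.77, corn puffs 4.05.
Best packing: nut clusters + berry bites — 62 cm, 445 total.
Nothing else within 64 cm beats 445.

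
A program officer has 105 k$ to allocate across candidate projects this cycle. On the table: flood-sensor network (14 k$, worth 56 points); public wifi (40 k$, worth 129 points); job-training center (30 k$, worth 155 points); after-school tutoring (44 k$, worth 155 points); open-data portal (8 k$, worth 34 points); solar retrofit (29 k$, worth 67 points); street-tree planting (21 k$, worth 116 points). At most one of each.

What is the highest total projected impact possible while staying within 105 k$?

460

By projected impact per k$: street-tree planting 5.52, job-training center 5.17, open-data portal 4.25 lead.
The ratio heuristic lands on flood-sensor network + job-training center + open-data portal + solar retrofit + street-tree planting (428) but leaves 3 k$ idle.
Replace flood-sensor network and solar retrofit with after-school tutoring: the trade gains 32 net, giving 460 at 103 k$.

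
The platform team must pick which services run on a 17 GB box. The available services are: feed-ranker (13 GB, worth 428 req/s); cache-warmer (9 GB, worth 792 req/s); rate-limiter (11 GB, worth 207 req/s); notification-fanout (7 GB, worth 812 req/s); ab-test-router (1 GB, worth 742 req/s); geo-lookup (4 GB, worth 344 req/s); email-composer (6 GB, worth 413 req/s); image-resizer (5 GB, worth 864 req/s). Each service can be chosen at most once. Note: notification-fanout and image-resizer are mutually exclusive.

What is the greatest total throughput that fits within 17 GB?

2398

Cache-warmer + ab-test-router + image-resizer uses 15 of the 17 GB and totals 2398.
The closest alternative, ab-test-router + geo-lookup + email-composer + image-resizer, reaches only 2363.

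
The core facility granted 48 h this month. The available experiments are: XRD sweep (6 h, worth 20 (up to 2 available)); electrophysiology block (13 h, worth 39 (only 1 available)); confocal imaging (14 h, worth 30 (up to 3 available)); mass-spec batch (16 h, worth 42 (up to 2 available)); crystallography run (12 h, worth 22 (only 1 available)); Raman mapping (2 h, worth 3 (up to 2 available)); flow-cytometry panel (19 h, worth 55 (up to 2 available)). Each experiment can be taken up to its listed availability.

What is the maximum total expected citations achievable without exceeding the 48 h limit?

Taking 2×XRD sweep + electrophysiology block + 2×Raman mapping + flow-cytometry panel: 48 h used, 140 in expected citations.

140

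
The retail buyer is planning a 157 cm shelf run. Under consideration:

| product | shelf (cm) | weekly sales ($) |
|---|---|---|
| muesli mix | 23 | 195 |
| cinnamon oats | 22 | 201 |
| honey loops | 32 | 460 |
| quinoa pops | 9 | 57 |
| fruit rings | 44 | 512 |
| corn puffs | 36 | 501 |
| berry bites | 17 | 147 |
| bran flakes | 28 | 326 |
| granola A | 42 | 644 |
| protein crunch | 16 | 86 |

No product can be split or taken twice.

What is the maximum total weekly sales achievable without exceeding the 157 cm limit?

2117

Taking the top-ratio products first gives honey loops + corn puffs + berry bites + bran flakes + granola A for 2078 (155 cm).
Replace berry bites and bran flakes with fruit rings: the trade gains 39 net, giving 2117 at 154 cm.
Every other selection either busts 157 cm or fails to beat 2117.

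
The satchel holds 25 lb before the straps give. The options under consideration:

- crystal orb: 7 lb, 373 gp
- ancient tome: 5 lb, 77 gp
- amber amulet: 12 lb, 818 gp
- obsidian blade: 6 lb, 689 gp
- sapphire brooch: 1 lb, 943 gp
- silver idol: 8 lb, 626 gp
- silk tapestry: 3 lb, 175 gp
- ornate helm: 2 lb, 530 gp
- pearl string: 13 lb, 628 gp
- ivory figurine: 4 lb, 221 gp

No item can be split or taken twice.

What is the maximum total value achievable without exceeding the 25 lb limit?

Ranking by ratio (value/lb): sapphire brooch 943.00, ornate helm 265.00, obsidian blade 114.83, silver idol 78.25.
Filling by ratio: obsidian blade + sapphire brooch + silver idol + silk tapestry + ornate helm + ivory figurine for 3184, with 1 lb left unused.
Replace silver idol and silk tapestry with amber amulet: the trade gains 17 net, giving 3201 at 25 lb.
No other feasible combination exceeds 3201.

3201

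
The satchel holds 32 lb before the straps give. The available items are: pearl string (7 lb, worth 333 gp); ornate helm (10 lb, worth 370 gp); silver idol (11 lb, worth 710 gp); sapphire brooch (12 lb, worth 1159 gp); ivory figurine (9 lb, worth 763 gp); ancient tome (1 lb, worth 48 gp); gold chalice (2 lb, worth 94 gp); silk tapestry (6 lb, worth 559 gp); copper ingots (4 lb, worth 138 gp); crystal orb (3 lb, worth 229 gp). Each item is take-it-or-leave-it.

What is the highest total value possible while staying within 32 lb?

Filling by ratio: sapphire brooch + ivory figurine + ancient tome + silk tapestry + crystal orb for 2758, with 1 lb left unused.
Replace ancient tome with gold chalice: the trade gains 46 net, giving 2804 at 32 lb.

2804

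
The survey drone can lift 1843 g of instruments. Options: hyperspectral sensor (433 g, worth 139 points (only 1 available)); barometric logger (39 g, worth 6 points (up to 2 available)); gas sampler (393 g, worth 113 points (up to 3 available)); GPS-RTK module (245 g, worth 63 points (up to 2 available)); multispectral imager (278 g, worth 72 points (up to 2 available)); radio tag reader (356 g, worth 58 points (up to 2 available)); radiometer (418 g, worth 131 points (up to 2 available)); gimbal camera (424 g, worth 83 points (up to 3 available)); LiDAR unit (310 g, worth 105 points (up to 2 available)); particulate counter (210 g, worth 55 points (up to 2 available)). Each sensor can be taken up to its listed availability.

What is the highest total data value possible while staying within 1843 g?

575

Density check — LiDAR unit 0.34, hyperspectral sensor 0.32, radiometer 0.31 are the best per g.
The ratio heuristic lands on hyperspectral sensor + 2×barometric logger + radiometer + 2×LiDAR unit + particulate counter (547) but leaves 84 g idle.
Replace 2×barometric logger and radiometer and particulate counter with 2×gas sampler: the trade gains 28 net, giving 575 at 1839 g.
Nothing else within 1843 g beats 575.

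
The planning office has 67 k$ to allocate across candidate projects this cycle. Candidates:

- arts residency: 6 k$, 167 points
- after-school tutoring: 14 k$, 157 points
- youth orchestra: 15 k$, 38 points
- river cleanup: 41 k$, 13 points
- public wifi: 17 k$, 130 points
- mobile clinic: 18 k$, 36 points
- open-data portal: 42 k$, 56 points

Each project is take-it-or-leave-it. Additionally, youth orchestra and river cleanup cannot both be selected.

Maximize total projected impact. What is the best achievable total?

492

Best packing: arts residency + after-school tutoring + youth orchestra + public wifi — 52 k$, 492 total.
An exhaustive check of the 128 subsets confirms 492.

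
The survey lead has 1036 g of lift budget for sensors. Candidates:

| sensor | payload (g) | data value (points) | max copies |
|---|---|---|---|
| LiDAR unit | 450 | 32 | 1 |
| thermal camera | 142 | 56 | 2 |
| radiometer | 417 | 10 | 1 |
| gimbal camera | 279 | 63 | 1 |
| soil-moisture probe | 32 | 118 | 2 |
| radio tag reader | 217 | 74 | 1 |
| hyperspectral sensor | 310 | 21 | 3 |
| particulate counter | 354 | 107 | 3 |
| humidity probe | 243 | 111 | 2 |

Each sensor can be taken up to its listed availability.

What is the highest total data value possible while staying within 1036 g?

588

Taking the top-ratio sensors first gives 2×thermal camera + 2×soil-moisture probe + 2×humidity probe for 570 (834 g).
Dropping thermal camera frees 142 g; slotting in radio tag reader (217 g) lifts the total to 588 at 909 g.
That's the maximum — no swap from here does better than 588.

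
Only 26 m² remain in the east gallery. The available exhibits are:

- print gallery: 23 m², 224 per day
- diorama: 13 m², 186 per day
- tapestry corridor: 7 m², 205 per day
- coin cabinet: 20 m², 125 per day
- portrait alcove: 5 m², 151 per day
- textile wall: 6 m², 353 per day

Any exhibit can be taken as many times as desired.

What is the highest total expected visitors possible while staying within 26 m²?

1412

Taking 4×textile wall: 24 m² used, 1412 in expected visitors.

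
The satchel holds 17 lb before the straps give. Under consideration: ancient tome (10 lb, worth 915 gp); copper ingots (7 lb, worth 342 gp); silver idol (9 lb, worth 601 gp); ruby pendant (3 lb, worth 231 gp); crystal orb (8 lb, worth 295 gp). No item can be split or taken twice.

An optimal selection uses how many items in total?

2

The maximum value within 17 lb is 1257.
ancient tome + copper ingots hits 1257 at 17 lb.
Every optimal selection uses 2 items.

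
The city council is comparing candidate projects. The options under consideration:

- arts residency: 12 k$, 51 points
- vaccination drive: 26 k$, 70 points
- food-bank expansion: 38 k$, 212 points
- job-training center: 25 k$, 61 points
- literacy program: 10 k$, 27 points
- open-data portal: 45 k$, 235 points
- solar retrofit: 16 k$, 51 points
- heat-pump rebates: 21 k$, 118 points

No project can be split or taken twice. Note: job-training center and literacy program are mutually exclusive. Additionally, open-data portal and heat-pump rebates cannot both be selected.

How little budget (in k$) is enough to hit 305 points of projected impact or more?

Minimise k$ subject to total projected impact ≥ 305.
food-bank expansion + heat-pump rebates: 330 projected impact at 59 k$.
No combination under 59 k$ hits 305.

59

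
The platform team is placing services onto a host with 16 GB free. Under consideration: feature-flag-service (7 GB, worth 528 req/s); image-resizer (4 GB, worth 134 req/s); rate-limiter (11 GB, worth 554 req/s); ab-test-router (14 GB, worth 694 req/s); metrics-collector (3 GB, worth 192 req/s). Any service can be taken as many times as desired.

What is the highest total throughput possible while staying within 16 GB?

1104

Taking the top-ratio services first gives 2×feature-flag-service for 1056 (14 GB).
The 7 GB tied up in feature-flag-service is better spent on 3×metrics-collector — total rises to 1104 (16 GB).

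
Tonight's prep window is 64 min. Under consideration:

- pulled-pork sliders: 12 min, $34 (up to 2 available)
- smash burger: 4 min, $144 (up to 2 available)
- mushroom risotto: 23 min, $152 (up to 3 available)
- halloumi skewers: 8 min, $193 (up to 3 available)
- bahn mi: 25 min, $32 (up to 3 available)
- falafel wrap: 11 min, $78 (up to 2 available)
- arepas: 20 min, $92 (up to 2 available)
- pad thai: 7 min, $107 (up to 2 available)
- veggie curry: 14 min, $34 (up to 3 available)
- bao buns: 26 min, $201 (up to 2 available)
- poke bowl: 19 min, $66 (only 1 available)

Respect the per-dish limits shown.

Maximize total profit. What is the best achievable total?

By profit per min: smash burger 36.00, halloumi skewers 24.12, pad thai 15.29, bao buns 7.73 lead.
2×smash burger + 3×halloumi skewers + falafel wrap + 2×pad thai uses 57 of the 64 min and totals 1159.
The spare 7 min is too small for any remaining dish, and no exchange beats 1159.

1159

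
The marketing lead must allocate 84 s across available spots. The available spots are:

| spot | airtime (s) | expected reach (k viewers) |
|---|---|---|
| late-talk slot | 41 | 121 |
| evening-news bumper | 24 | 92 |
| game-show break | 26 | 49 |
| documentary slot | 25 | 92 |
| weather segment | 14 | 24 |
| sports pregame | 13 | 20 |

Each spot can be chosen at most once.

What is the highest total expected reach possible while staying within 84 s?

237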